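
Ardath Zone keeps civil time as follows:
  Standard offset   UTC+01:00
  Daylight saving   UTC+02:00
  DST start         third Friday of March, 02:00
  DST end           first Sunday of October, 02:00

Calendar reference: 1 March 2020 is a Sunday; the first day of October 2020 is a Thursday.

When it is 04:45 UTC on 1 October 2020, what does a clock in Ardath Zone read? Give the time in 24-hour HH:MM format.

1 March 2020 is a Sunday, so the first Friday is March 6 and the third is March 20.
1 October 2020 is a Thursday, so the first Sunday is October 4.
At the standard offset (UTC+01:00), 04:45 UTC + 1h = 05:45 Ardath Zone standard time.
Daylight saving runs 20 March – 4 October; the standard-time date in Ardath Zone, 1 October 2020, is inside that window, so Ardath Zone is at UTC+02:00.
04:45 UTC + 2h = 06:45 local.

06:45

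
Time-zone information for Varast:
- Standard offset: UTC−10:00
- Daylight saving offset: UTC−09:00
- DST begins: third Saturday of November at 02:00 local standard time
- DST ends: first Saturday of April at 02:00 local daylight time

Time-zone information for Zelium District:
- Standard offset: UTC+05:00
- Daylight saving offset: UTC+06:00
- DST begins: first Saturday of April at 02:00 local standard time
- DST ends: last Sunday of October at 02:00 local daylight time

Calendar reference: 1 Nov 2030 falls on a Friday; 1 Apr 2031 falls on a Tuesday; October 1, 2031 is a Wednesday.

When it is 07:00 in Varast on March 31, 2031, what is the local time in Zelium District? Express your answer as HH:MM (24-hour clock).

1 November 2030 is a Friday, so the first Saturday is November 2 and the third is November 16.
1 April 2031 is a Tuesday, so the first Saturday is April 5.
Daylight saving runs 16 November 2030 – 5 April 2031; March 31, 2031 is inside that window, so Varast is at UTC−09:00.
07:00 Varast + 9h = 16:00 UTC.
1 April 2031 is a Tuesday, so the first Saturday is April 5.
1 October 2031 is a Wednesday, so Sundays fall on 5, 12, 19, 26; the last is October 26.
At the standard offset (UTC+05:00), 16:00 UTC + 5h = 21:00 Zelium District standard time.
The standard-time date in Zelium District, March 31, 2031, does not fall between 5 April and 26 October, so daylight saving is not in effect and Zelium District is at UTC+05:00.
16:00 UTC + 5h = 21:00 Zelium District.

21:00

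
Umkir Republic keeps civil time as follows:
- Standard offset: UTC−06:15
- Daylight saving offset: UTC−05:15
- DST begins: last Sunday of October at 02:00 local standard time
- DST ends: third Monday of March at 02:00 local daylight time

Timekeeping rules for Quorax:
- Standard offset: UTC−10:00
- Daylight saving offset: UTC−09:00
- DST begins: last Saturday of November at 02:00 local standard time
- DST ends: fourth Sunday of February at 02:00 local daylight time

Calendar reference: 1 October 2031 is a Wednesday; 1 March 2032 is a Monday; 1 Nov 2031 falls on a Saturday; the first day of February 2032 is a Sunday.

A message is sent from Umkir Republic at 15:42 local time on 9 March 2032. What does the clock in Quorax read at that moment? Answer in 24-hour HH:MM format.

1 October 2031 is a Wednesday, so Sundays fall on 5, 12, 19, 26; the last is October 26.
1 March 2032 is a Monday, so the first Monday is March 1 and the third is March 15.
9 March 2032 lies within the daylight-saving period (26 October 2031 – 15 March 2032), so Umkir Republic is on daylight time, UTC−05:15.
15:42 Umkir Republic + 5h15m = 20:57 UTC.
1 November 2031 is a Saturday, so Saturdays fall on 1, 8, 15, 22, 29; the last is November 29.
1 February 2032 is a Sunday, so the first Sunday is February 1 and the fourth is February 22.
At the standard offset (UTC−10:00), 20:57 UTC − 10h = 10:57 Quorax standard time.
The standard-time date in Quorax, 9 March 2032, is outside the daylight-saving period (29 November 2031 – 22 February 2032), so Quorax is on standard time, UTC−10:00.
20:57 UTC − 10h = 10:57 Quorax.

10:57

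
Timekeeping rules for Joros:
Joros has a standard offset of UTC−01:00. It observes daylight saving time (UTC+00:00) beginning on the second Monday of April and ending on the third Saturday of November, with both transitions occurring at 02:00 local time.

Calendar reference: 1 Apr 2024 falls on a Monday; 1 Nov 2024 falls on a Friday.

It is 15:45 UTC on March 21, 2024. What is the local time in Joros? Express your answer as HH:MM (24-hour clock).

1 April 2024 is a Monday, so the first Monday is April 1 and the second is April 8.
1 November 2024 is a Friday, so the first Saturday is November 2 and the third is November 16.
At the standard offset (UTC−01:00), 15:45 UTC − 1h = 14:45 Joros standard time.
Daylight saving runs 8 April – 16 November; the standard-time date in Joros, March 21, 2024, is outside that window, so Joros is on standard time at UTC−01:00.
15:45 UTC − 1h = 14:45 local.

14:45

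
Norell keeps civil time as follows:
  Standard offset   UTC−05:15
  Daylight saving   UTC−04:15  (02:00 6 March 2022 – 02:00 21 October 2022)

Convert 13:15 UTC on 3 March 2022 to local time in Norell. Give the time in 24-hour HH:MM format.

08:00

At the standard offset (UTC−05:15), 13:15 UTC − 5h15m = 08:00 Norell standard time.
The standard-time date in Norell, 3 March 2022, does not fall between 6 March and 21 October, so daylight saving is not in effect and Norell is at UTC−05:15.
13:15 UTC − 5h15m = 08:00 local.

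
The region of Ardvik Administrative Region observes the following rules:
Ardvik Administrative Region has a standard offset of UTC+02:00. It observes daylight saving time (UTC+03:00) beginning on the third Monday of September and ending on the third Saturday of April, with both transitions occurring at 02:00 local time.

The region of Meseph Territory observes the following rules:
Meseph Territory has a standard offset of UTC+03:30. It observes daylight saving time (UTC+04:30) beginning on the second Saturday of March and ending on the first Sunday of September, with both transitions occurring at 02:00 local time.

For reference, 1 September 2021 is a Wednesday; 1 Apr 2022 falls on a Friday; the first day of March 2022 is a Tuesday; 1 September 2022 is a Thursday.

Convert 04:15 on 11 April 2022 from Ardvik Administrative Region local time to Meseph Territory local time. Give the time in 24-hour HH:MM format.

1 September 2021 is a Wednesday, so the first Monday is September 6 and the third is September 20.
1 April 2022 is a Friday, so the first Saturday is April 2 and the third is April 16.
11 April 2022 falls between 20 September 2021 and 16 April 2022, so daylight saving is in effect and Ardvik Administrative Region is at UTC+03:00.
04:15 Ardvik Administrative Region − 3h = 01:15 UTC.
1 March 2022 is a Tuesday, so the first Saturday is March 5 and the second is March 12.
1 September 2022 is a Thursday, so the first Sunday is September 4.
At the standard offset (UTC+03:30), 01:15 UTC + 3h30m = 04:45 Meseph Territory standard time.
The standard-time date in Meseph Territory, 11 April 2022, falls between 12 March and 4 September, so daylight saving is in effect and Meseph Territory is at UTC+04:30.
01:15 UTC + 4h30m = 05:45 Meseph Territory.

05:45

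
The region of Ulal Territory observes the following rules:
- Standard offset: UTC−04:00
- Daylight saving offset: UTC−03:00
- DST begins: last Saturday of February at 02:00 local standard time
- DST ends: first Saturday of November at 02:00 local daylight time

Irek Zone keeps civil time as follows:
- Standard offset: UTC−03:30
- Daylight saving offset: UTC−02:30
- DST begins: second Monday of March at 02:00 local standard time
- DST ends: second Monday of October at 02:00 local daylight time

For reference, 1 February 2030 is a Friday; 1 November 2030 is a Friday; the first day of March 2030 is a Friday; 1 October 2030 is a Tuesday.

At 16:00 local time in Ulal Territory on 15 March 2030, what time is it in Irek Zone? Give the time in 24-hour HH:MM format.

1 February 2030 is a Friday, so Saturdays fall on 2, 9, 16, 23; the last is February 23.
1 November 2030 is a Friday, so the first Saturday is November 2.
15 March 2030 falls between 23 February and 2 November, so daylight saving is in effect and Ulal Territory is at UTC−03:00.
16:00 Ulal Territory + 3h = 19:00 UTC.
1 March 2030 is a Friday, so the first Monday is March 4 and the second is March 11.
1 October 2030 is a Tuesday, so the first Monday is October 7 and the second is October 14.
At the standard offset (UTC−03:30), 19:00 UTC − 3h30m = 15:30 Irek Zone standard time.
Daylight saving runs 11 March – 14 October; the standard-time date in Irek Zone, 15 March 2030, is inside that window, so Irek Zone is at UTC−02:30.
19:00 UTC − 2h30m = 16:30 Irek Zone.

16:30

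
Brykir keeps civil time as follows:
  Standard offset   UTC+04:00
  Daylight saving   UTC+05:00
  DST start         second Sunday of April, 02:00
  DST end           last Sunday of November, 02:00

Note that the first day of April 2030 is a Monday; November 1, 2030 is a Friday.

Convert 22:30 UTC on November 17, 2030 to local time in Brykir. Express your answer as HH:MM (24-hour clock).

03:30

1 April 2030 is a Monday, so the first Sunday is April 7 and the second is April 14.
1 November 2030 is a Friday, so Sundays fall on 3, 10, 17, 24; the last is November 24.
At the standard offset (UTC+04:00), 22:30 UTC + 4h = 02:30 Brykir standard time (rolling into the next day, 18 November 2030).
The standard-time date in Brykir, November 18, 2030, falls between 14 April and 24 November, so daylight saving is in effect and Brykir is at UTC+05:00.
22:30 UTC + 5h = 03:30 local (rolling into the next day, 18 November 2030).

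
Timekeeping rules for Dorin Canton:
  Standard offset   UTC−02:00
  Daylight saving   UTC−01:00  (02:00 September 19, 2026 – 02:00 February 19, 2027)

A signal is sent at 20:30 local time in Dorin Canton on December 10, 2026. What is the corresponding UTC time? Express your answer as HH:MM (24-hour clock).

Daylight saving runs 19 September 2026 – 19 February 2027; December 10, 2026 is inside that window, so Dorin Canton is at UTC−01:00.
20:30 local + 1h = 21:30 UTC.

21:30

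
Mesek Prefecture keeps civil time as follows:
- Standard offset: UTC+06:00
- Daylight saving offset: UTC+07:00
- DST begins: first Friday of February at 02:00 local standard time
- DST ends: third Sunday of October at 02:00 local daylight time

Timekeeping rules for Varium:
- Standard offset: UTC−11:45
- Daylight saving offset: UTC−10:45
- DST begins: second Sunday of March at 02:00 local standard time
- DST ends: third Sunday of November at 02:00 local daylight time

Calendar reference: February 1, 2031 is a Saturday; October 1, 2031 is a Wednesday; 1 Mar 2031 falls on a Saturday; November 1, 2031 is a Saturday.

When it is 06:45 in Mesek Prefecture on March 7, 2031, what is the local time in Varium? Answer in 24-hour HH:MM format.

1 February 2031 is a Saturday, so the first Friday is February 7.
1 October 2031 is a Wednesday, so the first Sunday is October 5 and the third is October 19.
March 7, 2031 lies within the daylight-saving period (7 February – 19 October), so Mesek Prefecture is on daylight time, UTC+07:00.
06:45 Mesek Prefecture − 7h = 23:45 UTC (rolling into the previous day, 6 March 2031).
1 March 2031 is a Saturday, so the first Sunday is March 2 and the second is March 9.
1 November 2031 is a Saturday, so the first Sunday is November 2 and the third is November 16.
At the standard offset (UTC−11:45), 23:45 UTC − 11h45m = 12:00 Varium standard time.
The standard-time date in Varium, March 6, 2031, does not fall between 9 March and 16 November, so daylight saving is not in effect and Varium is at UTC−11:45.
23:45 UTC − 11h45m = 12:00 Varium.

12:00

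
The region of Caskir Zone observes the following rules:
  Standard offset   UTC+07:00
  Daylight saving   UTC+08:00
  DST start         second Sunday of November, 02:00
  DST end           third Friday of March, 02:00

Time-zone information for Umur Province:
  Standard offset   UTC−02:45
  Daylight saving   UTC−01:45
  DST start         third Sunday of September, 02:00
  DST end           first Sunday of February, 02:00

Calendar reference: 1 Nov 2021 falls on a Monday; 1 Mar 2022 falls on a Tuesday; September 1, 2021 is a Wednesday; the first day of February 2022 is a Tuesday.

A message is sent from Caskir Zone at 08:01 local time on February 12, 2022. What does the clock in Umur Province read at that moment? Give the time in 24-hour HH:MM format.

1 November 2021 is a Monday, so the first Sunday is November 7 and the second is November 14.
1 March 2022 is a Tuesday, so the first Friday is March 4 and the third is March 18.
February 12, 2022 lies within the daylight-saving period (14 November 2021 – 18 March 2022), so Caskir Zone is on daylight time, UTC+08:00.
08:01 Caskir Zone − 8h = 00:01 UTC.
1 September 2021 is a Wednesday, so the first Sunday is September 5 and the third is September 19.
1 February 2022 is a Tuesday, so the first Sunday is February 6.
At the standard offset (UTC−02:45), 00:01 UTC − 2h45m = 21:16 Umur Province standard time (rolling into the previous day, 11 February 2022).
The standard-time date in Umur Province, February 11, 2022, is outside the daylight-saving period (19 September 2021 – 6 February 2022), so Umur Province is on standard time, UTC−02:45.
00:01 UTC − 2h45m = 21:16 Umur Province (rolling into the previous day, 11 February 2022).

21:16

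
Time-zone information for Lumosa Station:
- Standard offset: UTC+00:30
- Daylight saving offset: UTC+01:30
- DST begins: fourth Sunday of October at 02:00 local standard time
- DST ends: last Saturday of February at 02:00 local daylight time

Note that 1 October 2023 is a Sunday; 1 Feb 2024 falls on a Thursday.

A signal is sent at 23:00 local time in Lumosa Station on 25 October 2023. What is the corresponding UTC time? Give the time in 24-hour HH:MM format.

21:30

1 October 2023 is a Sunday, so the first Sunday is October 1 and the fourth is October 22.
1 February 2024 is a Thursday, so Saturdays fall on 3, 10, 17, 24; the last is February 24.
25 October 2023 lies within the daylight-saving period (22 October 2023 – 24 February 2024), so Lumosa Station is on daylight time, UTC+01:30.
23:00 local − 1h30m = 21:30 UTC.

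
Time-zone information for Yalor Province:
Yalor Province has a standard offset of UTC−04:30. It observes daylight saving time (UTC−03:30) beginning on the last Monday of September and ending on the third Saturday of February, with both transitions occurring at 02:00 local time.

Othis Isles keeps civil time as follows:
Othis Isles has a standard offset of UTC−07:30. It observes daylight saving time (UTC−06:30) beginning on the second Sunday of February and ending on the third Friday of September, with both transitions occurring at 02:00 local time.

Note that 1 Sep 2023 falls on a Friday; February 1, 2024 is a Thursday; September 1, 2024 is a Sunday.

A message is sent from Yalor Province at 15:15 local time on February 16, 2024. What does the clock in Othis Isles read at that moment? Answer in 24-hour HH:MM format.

12:15

1 September 2023 is a Friday, so Mondays fall on 4, 11, 18, 25; the last is September 25.
1 February 2024 is a Thursday, so the first Saturday is February 3 and the third is February 17.
February 16, 2024 lies within the daylight-saving period (25 September 2023 – 17 February 2024), so Yalor Province is on daylight time, UTC−03:30.
15:15 Yalor Province + 3h30m = 18:45 UTC.
1 February 2024 is a Thursday, so the first Sunday is February 4 and the second is February 11.
1 September 2024 is a Sunday, so the first Friday is September 6 and the third is September 20.
At the standard offset (UTC−07:30), 18:45 UTC − 7h30m = 11:15 Othis Isles standard time.
Daylight saving runs 11 February – 20 September; the standard-time date in Othis Isles, February 16, 2024, is inside that window, so Othis Isles is at UTC−06:30.
18:45 UTC − 6h30m = 12:15 Othis Isles.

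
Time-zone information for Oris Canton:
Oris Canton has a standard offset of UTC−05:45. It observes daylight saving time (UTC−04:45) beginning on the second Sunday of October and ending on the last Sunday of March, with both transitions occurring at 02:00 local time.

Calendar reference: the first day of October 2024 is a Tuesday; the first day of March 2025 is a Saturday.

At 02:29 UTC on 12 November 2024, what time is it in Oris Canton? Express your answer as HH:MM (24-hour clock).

21:44

1 October 2024 is a Tuesday, so the first Sunday is October 6 and the second is October 13.
1 March 2025 is a Saturday, so Sundays fall on 2, 9, 16, 23, 30; the last is March 30.
At the standard offset (UTC−05:45), 02:29 UTC − 5h45m = 20:44 Oris Canton standard time (rolling into the previous day, 11 November 2024).
The standard-time date in Oris Canton, 11 November 2024, lies within the daylight-saving period (13 October 2024 – 30 March 2025), so Oris Canton is on daylight time, UTC−04:45.
02:29 UTC − 4h45m = 21:44 local (rolling into the previous day, 11 November 2024).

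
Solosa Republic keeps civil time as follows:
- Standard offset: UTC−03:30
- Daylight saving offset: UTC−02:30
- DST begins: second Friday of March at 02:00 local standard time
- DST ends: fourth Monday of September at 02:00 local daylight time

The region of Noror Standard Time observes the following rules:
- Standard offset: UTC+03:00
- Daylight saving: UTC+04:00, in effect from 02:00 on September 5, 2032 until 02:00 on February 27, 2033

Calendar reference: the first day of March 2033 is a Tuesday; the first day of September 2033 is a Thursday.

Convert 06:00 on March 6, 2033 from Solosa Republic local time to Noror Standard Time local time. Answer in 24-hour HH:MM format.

12:30

1 March 2033 is a Tuesday, so the first Friday is March 4 and the second is March 11.
1 September 2033 is a Thursday, so the first Monday is September 5 and the fourth is September 26.
Daylight saving runs 11 March – 26 September; March 6, 2033 is outside that window, so Solosa Republic is on standard time at UTC−03:30.
06:00 Solosa Republic + 3h30m = 09:30 UTC.
At the standard offset (UTC+03:00), 09:30 UTC + 3h = 12:30 Noror Standard Time standard time.
The standard-time date in Noror Standard Time, March 6, 2033, does not fall between 5 September 2032 and 27 February 2033, so daylight saving is not in effect and Noror Standard Time is at UTC+03:00.
09:30 UTC + 3h = 12:30 Noror Standard Time.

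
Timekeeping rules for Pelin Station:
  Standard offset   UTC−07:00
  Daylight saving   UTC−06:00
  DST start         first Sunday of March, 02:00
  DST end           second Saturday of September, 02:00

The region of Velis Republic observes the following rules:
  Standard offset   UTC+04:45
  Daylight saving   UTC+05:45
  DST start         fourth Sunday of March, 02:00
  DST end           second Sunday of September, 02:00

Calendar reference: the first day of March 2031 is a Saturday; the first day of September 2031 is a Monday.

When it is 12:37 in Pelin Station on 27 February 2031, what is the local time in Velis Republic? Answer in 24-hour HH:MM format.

1 March 2031 is a Saturday, so the first Sunday is March 2.
1 September 2031 is a Monday, so the first Saturday is September 6 and the second is September 13.
27 February 2031 does not fall between 2 March and 13 September, so daylight saving is not in effect and Pelin Station is at UTC−07:00.
12:37 Pelin Station + 7h = 19:37 UTC.
1 March 2031 is a Saturday, so the first Sunday is March 2 and the fourth is March 23.
1 September 2031 is a Monday, so the first Sunday is September 7 and the second is September 14.
At the standard offset (UTC+04:45), 19:37 UTC + 4h45m = 00:22 Velis Republic standard time (rolling into the next day, 28 February 2031).
Daylight saving runs 23 March – 14 September; the standard-time date in Velis Republic, 28 February 2031, is outside that window, so Velis Republic is on standard time at UTC+04:45.
19:37 UTC + 4h45m = 00:22 Velis Republic (rolling into the next day, 28 February 2031).

00:22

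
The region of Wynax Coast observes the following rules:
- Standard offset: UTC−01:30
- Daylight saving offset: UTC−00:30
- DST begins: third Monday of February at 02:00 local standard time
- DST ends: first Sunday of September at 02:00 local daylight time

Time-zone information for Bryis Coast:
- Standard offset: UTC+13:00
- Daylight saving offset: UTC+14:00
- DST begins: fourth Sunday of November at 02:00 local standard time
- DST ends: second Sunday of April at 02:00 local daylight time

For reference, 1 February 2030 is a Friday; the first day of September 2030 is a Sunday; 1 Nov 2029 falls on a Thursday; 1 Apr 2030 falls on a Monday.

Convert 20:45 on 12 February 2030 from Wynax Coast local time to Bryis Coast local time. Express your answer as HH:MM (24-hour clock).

1 February 2030 is a Friday, so the first Monday is February 4 and the third is February 18.
1 September 2030 is a Sunday, so the first Sunday is September 1.
12 February 2030 does not fall between 18 February and 1 September, so daylight saving is not in effect and Wynax Coast is at UTC−01:30.
20:45 Wynax Coast + 1h30m = 22:15 UTC.
1 November 2029 is a Thursday, so the first Sunday is November 4 and the fourth is November 25.
1 April 2030 is a Monday, so the first Sunday is April 7 and the second is April 14.
At the standard offset (UTC+13:00), 22:15 UTC + 13h = 11:15 Bryis Coast standard time (rolling into the next day, 13 February 2030).
The standard-time date in Bryis Coast, 13 February 2030, falls between 25 November 2029 and 14 April 2030, so daylight saving is in effect and Bryis Coast is at UTC+14:00.
22:15 UTC + 14h = 12:15 Bryis Coast (rolling into the next day, 13 February 2030).

12:15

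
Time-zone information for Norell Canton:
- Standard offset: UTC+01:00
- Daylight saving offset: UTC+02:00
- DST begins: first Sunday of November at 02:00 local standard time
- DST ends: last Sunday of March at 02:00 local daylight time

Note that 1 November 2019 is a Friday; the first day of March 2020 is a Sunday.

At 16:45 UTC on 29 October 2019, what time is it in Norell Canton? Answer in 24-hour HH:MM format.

17:45

1 November 2019 is a Friday, so the first Sunday is November 3.
1 March 2020 is a Sunday, so Sundays fall on 1, 8, 15, 22, 29; the last is March 29.
At the standard offset (UTC+01:00), 16:45 UTC + 1h = 17:45 Norell Canton standard time.
The standard-time date in Norell Canton, 29 October 2019, does not fall between 3 November 2019 and 29 March 2020, so daylight saving is not in effect and Norell Canton is at UTC+01:00.
16:45 UTC + 1h = 17:45 local.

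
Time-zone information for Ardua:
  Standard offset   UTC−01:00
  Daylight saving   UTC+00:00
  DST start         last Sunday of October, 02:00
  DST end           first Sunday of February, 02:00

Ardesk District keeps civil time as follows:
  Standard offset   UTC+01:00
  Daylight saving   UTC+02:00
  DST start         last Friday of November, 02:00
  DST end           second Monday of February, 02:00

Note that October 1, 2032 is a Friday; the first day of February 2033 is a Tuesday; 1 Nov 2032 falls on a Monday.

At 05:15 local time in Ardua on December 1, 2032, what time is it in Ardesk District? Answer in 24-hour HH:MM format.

1 October 2032 is a Friday, so Sundays fall on 3, 10, 17, 24, 31; the last is October 31.
1 February 2033 is a Tuesday, so the first Sunday is February 6.
December 1, 2032 falls between 31 October 2032 and 6 February 2033, so daylight saving is in effect and Ardua is at UTC+00:00.
05:15 Ardua − 0h = 05:15 UTC.
1 November 2032 is a Monday, so Fridays fall on 5, 12, 19, 26; the last is November 26.
1 February 2033 is a Tuesday, so the first Monday is February 7 and the second is February 14.
At the standard offset (UTC+01:00), 05:15 UTC + 1h = 06:15 Ardesk District standard time.
Daylight saving runs 26 November 2032 – 14 February 2033; the standard-time date in Ardesk District, December 1, 2032, is inside that window, so Ardesk District is at UTC+02:00.
05:15 UTC + 2h = 07:15 Ardesk District.

07:15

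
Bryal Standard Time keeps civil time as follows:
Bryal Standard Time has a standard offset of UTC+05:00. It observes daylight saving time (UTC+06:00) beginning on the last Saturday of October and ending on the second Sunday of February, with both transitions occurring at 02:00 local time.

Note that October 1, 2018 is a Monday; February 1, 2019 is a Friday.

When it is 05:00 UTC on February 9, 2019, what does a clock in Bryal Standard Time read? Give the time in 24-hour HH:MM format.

1 October 2018 is a Monday, so Saturdays fall on 6, 13, 20, 27; the last is October 27.
1 February 2019 is a Friday, so the first Sunday is February 3 and the second is February 10.
At the standard offset (UTC+05:00), 05:00 UTC + 5h = 10:00 Bryal Standard Time standard time.
The standard-time date in Bryal Standard Time, February 9, 2019, falls between 27 October 2018 and 10 February 2019, so daylight saving is in effect and Bryal Standard Time is at UTC+06:00.
05:00 UTC + 6h = 11:00 local.

11:00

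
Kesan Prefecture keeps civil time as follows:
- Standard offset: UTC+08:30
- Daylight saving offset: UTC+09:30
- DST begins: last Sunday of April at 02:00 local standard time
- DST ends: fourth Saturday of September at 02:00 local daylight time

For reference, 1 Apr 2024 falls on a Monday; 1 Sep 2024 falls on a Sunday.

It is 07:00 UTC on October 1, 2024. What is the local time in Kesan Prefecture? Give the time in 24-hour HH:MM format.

15:30

1 April 2024 is a Monday, so Sundays fall on 7, 14, 21, 28; the last is April 28.
1 September 2024 is a Sunday, so the first Saturday is September 7 and the fourth is September 28.
At the standard offset (UTC+08:30), 07:00 UTC + 8h30m = 15:30 Kesan Prefecture standard time.
The standard-time date in Kesan Prefecture, October 1, 2024, is outside the daylight-saving period (28 April – 28 September), so Kesan Prefecture is on standard time, UTC+08:30.
07:00 UTC + 8h30m = 15:30 local.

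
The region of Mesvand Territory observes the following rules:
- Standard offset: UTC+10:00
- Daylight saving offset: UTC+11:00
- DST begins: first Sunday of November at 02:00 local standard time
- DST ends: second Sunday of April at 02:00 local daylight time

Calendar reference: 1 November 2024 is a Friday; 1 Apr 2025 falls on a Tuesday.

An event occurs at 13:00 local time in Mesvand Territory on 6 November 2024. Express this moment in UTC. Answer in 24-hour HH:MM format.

1 November 2024 is a Friday, so the first Sunday is November 3.
1 April 2025 is a Tuesday, so the first Sunday is April 6 and the second is April 13.
Daylight saving runs 3 November 2024 – 13 April 2025; 6 November 2024 is inside that window, so Mesvand Territory is at UTC+11:00.
13:00 local − 11h = 02:00 UTC.

02:00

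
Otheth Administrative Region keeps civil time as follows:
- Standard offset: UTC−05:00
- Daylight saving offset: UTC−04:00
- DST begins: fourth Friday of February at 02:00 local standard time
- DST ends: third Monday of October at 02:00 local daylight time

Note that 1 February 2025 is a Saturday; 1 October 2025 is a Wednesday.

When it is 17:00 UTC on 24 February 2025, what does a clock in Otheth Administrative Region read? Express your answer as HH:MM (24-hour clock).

12:00

1 February 2025 is a Saturday, so the first Friday is February 7 and the fourth is February 28.
1 October 2025 is a Wednesday, so the first Monday is October 6 and the third is October 20.
At the standard offset (UTC−05:00), 17:00 UTC − 5h = 12:00 Otheth Administrative Region standard time.
The standard-time date in Otheth Administrative Region, 24 February 2025, does not fall between 28 February and 20 October, so daylight saving is not in effect and Otheth Administrative Region is at UTC−05:00.
17:00 UTC − 5h = 12:00 local.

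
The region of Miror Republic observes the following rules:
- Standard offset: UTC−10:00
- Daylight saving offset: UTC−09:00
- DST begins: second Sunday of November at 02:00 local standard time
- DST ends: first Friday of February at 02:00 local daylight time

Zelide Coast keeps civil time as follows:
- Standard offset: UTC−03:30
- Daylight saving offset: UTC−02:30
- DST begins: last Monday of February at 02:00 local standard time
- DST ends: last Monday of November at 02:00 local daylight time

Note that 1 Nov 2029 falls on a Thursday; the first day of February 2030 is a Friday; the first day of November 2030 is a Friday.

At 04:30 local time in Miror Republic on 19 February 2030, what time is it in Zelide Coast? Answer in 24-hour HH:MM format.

11:00

1 November 2029 is a Thursday, so the first Sunday is November 4 and the second is November 11.
1 February 2030 is a Friday, so the first Friday is February 1.
19 February 2030 does not fall between 11 November 2029 and 1 February 2030, so daylight saving is not in effect and Miror Republic is at UTC−10:00.
04:30 Miror Republic + 10h = 14:30 UTC.
1 February 2030 is a Friday, so Mondays fall on 4, 11, 18, 25; the last is February 25.
1 November 2030 is a Friday, so Mondays fall on 4, 11, 18, 25; the last is November 25.
At the standard offset (UTC−03:30), 14:30 UTC − 3h30m = 11:00 Zelide Coast standard time.
The standard-time date in Zelide Coast, 19 February 2030, does not fall between 25 February and 25 November, so daylight saving is not in effect and Zelide Coast is at UTC−03:30.
14:30 UTC − 3h30m = 11:00 Zelide Coast.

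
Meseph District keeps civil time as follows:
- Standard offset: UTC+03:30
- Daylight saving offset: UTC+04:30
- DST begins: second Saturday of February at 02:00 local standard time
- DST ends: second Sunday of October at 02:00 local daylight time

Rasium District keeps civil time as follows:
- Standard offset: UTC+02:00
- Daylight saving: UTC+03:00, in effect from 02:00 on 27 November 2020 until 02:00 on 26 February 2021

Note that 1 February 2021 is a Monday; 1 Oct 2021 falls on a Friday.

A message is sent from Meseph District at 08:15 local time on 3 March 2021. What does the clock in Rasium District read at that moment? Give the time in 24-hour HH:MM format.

05:45

1 February 2021 is a Monday, so the first Saturday is February 6 and the second is February 13.
1 October 2021 is a Friday, so the first Sunday is October 3 and the second is October 10.
Daylight saving runs 13 February – 10 October; 3 March 2021 is inside that window, so Meseph District is at UTC+04:30.
08:15 Meseph District − 4h30m = 03:45 UTC.
At the standard offset (UTC+02:00), 03:45 UTC + 2h = 05:45 Rasium District standard time.
The standard-time date in Rasium District, 3 March 2021, does not fall between 27 November 2020 and 26 February 2021, so daylight saving is not in effect and Rasium District is at UTC+02:00.
03:45 UTC + 2h = 05:45 Rasium District.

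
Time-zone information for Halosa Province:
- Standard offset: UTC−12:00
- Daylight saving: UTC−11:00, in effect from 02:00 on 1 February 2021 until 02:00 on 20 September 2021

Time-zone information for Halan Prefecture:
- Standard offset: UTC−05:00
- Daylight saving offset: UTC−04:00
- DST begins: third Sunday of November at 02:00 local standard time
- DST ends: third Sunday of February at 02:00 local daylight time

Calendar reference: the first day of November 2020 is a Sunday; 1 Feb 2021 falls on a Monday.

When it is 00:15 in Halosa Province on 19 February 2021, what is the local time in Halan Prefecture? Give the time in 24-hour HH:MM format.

07:15

Daylight saving runs 1 February – 20 September; 19 February 2021 is inside that window, so Halosa Province is at UTC−11:00.
00:15 Halosa Province + 11h = 11:15 UTC.
1 November 2020 is a Sunday, so the first Sunday is November 1 and the third is November 15.
1 February 2021 is a Monday, so the first Sunday is February 7 and the third is February 21.
At the standard offset (UTC−05:00), 11:15 UTC − 5h = 06:15 Halan Prefecture standard time.
The standard-time date in Halan Prefecture, 19 February 2021, lies within the daylight-saving period (15 November 2020 – 21 February 2021), so Halan Prefecture is on daylight time, UTC−04:00.
11:15 UTC − 4h = 07:15 Halan Prefecture.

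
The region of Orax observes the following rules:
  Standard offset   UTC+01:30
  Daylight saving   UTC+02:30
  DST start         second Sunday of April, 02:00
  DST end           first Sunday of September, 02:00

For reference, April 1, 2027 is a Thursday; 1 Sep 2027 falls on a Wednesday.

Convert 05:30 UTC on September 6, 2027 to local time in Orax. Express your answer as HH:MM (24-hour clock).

07:00

1 April 2027 is a Thursday, so the first Sunday is April 4 and the second is April 11.
1 September 2027 is a Wednesday, so the first Sunday is September 5.
At the standard offset (UTC+01:30), 05:30 UTC + 1h30m = 07:00 Orax standard time.
The standard-time date in Orax, September 6, 2027, is outside the daylight-saving period (11 April – 5 September), so Orax is on standard time, UTC+01:30.
05:30 UTC + 1h30m = 07:00 local.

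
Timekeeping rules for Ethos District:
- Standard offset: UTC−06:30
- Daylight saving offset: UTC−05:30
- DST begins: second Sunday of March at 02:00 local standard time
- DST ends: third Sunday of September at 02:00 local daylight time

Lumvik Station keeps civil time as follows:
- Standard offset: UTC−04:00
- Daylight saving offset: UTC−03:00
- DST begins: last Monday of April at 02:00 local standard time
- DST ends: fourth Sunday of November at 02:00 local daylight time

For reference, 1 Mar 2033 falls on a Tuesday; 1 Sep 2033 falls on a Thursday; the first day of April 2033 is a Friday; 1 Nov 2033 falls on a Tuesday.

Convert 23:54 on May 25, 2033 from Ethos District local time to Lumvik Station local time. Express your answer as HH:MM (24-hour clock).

02:24

1 March 2033 is a Tuesday, so the first Sunday is March 6 and the second is March 13.
1 September 2033 is a Thursday, so the first Sunday is September 4 and the third is September 18.
May 25, 2033 lies within the daylight-saving period (13 March – 18 September), so Ethos District is on daylight time, UTC−05:30.
23:54 Ethos District + 5h30m = 05:24 UTC (rolling into the next day, 26 May 2033).
1 April 2033 is a Friday, so Mondays fall on 4, 11, 18, 25; the last is April 25.
1 November 2033 is a Tuesday, so the first Sunday is November 6 and the fourth is November 27.
At the standard offset (UTC−04:00), 05:24 UTC − 4h = 01:24 Lumvik Station standard time.
The standard-time date in Lumvik Station, May 26, 2033, lies within the daylight-saving period (25 April – 27 November), so Lumvik Station is on daylight time, UTC−03:00.
05:24 UTC − 3h = 02:24 Lumvik Station.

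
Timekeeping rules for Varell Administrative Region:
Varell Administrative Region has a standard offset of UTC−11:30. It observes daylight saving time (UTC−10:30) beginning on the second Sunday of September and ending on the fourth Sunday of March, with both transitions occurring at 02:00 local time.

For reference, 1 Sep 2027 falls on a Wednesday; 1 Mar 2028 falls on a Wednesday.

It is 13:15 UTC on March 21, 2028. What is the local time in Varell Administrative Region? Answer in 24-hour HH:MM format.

02:45

1 September 2027 is a Wednesday, so the first Sunday is September 5 and the second is September 12.
1 March 2028 is a Wednesday, so the first Sunday is March 5 and the fourth is March 26.
At the standard offset (UTC−11:30), 13:15 UTC − 11h30m = 01:45 Varell Administrative Region standard time.
The standard-time date in Varell Administrative Region, March 21, 2028, lies within the daylight-saving period (12 September 2027 – 26 March 2028), so Varell Administrative Region is on daylight time, UTC−10:30.
13:15 UTC − 10h30m = 02:45 local.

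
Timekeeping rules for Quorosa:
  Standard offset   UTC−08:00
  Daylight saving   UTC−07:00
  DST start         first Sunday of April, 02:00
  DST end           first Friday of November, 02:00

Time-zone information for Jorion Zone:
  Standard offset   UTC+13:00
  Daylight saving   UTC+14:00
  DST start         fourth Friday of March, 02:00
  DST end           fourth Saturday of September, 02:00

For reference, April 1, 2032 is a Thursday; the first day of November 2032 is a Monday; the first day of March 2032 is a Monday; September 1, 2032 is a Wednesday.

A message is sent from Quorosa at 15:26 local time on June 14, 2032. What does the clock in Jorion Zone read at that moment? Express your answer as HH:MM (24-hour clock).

1 April 2032 is a Thursday, so the first Sunday is April 4.
1 November 2032 is a Monday, so the first Friday is November 5.
June 14, 2032 lies within the daylight-saving period (4 April – 5 November), so Quorosa is on daylight time, UTC−07:00.
15:26 Quorosa + 7h = 22:26 UTC.
1 March 2032 is a Monday, so the first Friday is March 5 and the fourth is March 26.
1 September 2032 is a Wednesday, so the first Saturday is September 4 and the fourth is September 25.
At the standard offset (UTC+13:00), 22:26 UTC + 13h = 11:26 Jorion Zone standard time (rolling into the next day, 15 June 2032).
The standard-time date in Jorion Zone, June 15, 2032, lies within the daylight-saving period (26 March – 25 September), so Jorion Zone is on daylight time, UTC+14:00.
22:26 UTC + 14h = 12:26 Jorion Zone (rolling into the next day, 15 June 2032).

12:26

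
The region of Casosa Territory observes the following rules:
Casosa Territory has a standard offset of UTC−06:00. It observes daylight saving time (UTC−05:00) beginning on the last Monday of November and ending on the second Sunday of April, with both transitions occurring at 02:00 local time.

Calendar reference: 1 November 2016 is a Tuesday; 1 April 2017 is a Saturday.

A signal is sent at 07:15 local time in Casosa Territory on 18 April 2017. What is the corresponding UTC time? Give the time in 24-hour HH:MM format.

13:15

1 November 2016 is a Tuesday, so Mondays fall on 7, 14, 21, 28; the last is November 28.
1 April 2017 is a Saturday, so the first Sunday is April 2 and the second is April 9.
Daylight saving runs 28 November 2016 – 9 April 2017; 18 April 2017 is outside that window, so Casosa Territory is on standard time at UTC−06:00.
07:15 local + 6h = 13:15 UTC.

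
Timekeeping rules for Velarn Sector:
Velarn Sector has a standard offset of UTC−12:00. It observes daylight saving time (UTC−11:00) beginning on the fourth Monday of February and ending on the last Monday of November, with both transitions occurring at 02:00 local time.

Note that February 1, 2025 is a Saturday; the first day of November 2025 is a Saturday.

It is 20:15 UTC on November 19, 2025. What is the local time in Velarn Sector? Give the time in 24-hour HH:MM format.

1 February 2025 is a Saturday, so the first Monday is February 3 and the fourth is February 24.
1 November 2025 is a Saturday, so Mondays fall on 3, 10, 17, 24; the last is November 24.
At the standard offset (UTC−12:00), 20:15 UTC − 12h = 08:15 Velarn Sector standard time.
The standard-time date in Velarn Sector, November 19, 2025, falls between 24 February and 24 November, so daylight saving is in effect and Velarn Sector is at UTC−11:00.
20:15 UTC − 11h = 09:15 local.

09:15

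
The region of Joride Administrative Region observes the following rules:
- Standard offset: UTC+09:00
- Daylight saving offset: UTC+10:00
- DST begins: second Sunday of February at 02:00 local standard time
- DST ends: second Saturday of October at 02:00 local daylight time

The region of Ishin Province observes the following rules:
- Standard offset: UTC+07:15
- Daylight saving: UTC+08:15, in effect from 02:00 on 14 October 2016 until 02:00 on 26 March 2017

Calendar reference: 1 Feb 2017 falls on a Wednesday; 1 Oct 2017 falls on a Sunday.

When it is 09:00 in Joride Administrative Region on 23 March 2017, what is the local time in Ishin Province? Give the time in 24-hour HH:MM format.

07:15

1 February 2017 is a Wednesday, so the first Sunday is February 5 and the second is February 12.
1 October 2017 is a Sunday, so the first Saturday is October 7 and the second is October 14.
23 March 2017 falls between 12 February and 14 October, so daylight saving is in effect and Joride Administrative Region is at UTC+10:00.
09:00 Joride Administrative Region − 10h = 23:00 UTC (rolling into the previous day, 22 March 2017).
At the standard offset (UTC+07:15), 23:00 UTC + 7h15m = 06:15 Ishin Province standard time (rolling into the next day, 23 March 2017).
Daylight saving runs 14 October 2016 – 26 March 2017; the standard-time date in Ishin Province, 23 March 2017, is inside that window, so Ishin Province is at UTC+08:15.
23:00 UTC + 8h15m = 07:15 Ishin Province (rolling into the next day, 23 March 2017).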